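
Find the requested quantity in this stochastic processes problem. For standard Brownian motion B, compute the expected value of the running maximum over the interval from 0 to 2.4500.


E(max B(s)) = sqrt(2t/pi)
= sqrt(2*2.4500/pi)
= sqrt(1.5597)
= 1.2489

1.2489


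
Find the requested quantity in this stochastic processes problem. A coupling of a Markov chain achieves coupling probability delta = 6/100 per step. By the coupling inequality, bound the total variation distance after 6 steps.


TV distance bound <= (1-delta)^n
= (1 - 0.0600)^6
= 0.9400^6
= 0.6899

0.6899


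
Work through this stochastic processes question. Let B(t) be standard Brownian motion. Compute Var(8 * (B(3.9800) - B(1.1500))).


Var(alpha*(B(t)-B(s))) = alpha^2 * (t-s)
= 8^2 * (3.9800 - 1.1500)
= 64 * 2.8300
= 181.1200

181.1200


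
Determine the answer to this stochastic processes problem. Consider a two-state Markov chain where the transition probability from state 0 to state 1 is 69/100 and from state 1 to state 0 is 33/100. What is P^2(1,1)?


Computing P^2 by matrix multiplication.
P = [[0.3100, 0.6900], [0.3300, 0.6700]]
After raising P to the power 2:
P^2(1,1) = 0.6766

0.6766


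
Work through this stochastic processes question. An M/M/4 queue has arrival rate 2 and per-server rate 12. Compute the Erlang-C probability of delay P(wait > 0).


a = lambda/mu = 0.1667
rho = a/c = 0.0417
Erlang-C formula applied:
C(c,a) = 2.8398e-05

2.8398e-05


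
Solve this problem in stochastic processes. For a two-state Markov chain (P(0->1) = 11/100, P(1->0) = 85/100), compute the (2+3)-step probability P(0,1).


P^5 = P^2 * P^3
Computing via matrix multiplication of the transition matrix.
Entry (0,1) of P^5 = 0.1146

0.1146


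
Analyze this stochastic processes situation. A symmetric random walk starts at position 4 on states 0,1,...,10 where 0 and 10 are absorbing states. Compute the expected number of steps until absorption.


For symmetric RW on 0,...,N with absorbing barriers, E(i) = i*(N-i)
E(4) = 4 * 6 = 24

24


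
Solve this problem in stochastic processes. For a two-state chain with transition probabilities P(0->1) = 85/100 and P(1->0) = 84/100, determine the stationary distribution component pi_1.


Stationary distribution: pi_0 = p10/(p01+p10), pi_1 = p01/(p01+p10)
p01 = 0.8500, p10 = 0.8400
pi_1 = 0.5030

0.5030


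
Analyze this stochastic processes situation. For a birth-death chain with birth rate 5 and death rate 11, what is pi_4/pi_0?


For birth-death process, pi_n/pi_0 = (lambda/mu)^n
= (5/11)^4
= 0.0427

0.0427


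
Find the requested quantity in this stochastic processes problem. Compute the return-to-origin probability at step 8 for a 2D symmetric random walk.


P = C(8,4)^2 / 4^8
= 70^2 / 65536
= 4900 / 65536
= 0.0748

0.0748


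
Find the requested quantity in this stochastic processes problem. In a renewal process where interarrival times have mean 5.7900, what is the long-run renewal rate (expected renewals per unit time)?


Long-run renewal rate = 1/E(X)
= 1/5.7900
= 0.1727

0.1727


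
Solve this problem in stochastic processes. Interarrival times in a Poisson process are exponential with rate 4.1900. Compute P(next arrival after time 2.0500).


P(X > t) = exp(-lambda * t)
= exp(-4.1900 * 2.0500)
= exp(-8.5895) = 1.8605e-04

1.8605e-04


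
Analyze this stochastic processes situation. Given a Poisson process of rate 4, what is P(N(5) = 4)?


P(N(t)=k) = (lambda*t)^k * exp(-lambda*t) / k!
lambda*t = 20
= 20^4 * exp(-20) / 4!
= 160000 * 2.0612e-09 / 24
= 1.3741e-05

1.3741e-05


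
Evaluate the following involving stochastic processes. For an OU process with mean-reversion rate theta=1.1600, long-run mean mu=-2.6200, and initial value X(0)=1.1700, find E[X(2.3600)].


E[X(t)] = mu + (X(0) - mu)*exp(-theta*t)
= -2.6200 + (1.1700 - -2.6200)*exp(-1.1600*2.3600)
= -2.6200 + 3.7900 * 0.0647
= -2.3747

-2.3747


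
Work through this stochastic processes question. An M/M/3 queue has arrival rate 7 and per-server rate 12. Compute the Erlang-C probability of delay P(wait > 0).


a = lambda/mu = 0.5833
rho = a/c = 0.1944
Erlang-C formula applied:
C(c,a) = 0.0229

0.0229


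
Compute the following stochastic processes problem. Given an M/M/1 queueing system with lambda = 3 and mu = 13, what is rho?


rho = lambda/mu
= 3/13
= 0.2308

0.2308


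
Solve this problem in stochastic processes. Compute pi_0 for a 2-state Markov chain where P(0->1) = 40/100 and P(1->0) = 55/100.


Stationary distribution: pi_0 = p10/(p01+p10), pi_1 = p01/(p01+p10)
p01 = 0.4000, p10 = 0.5500
pi_0 = 0.5789

0.5789


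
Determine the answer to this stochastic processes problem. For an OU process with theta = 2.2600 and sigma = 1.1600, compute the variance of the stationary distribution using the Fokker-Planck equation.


Stationary variance = sigma^2 / (2*theta)
= 1.1600^2 / (2*2.2600)
= 1.3456 / 4.5200
= 0.2977

0.2977


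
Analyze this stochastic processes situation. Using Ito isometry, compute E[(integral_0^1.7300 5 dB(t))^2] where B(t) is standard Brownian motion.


By Ito isometry: E[(int f dB)^2] = int f^2 dt
= 5^2 * 1.7300
= 25 * 1.7300 = 43.2500

43.2500


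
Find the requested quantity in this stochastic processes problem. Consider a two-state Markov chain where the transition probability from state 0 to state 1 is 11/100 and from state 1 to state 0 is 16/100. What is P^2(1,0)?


Computing P^2 by matrix multiplication.
P = [[0.8900, 0.1100], [0.1600, 0.8400]]
After raising P to the power 2:
P^2(1,0) = 0.2768

0.2768


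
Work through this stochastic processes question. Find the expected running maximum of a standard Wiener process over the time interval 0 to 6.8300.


E(max B(s)) = sqrt(2t/pi)
= sqrt(2*6.8300/pi)
= sqrt(4.3481)
= 2.0852

2.0852


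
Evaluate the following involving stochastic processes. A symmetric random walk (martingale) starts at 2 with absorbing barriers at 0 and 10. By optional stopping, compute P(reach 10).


By optional stopping theorem: E(M at tau) = M(0) = 2
P(hit 10)*10 + P(hit 0)*0 = 2
P(hit 10) = (2 - 0)/(10 - 0) = 1/5 = 0.2000

0.2000


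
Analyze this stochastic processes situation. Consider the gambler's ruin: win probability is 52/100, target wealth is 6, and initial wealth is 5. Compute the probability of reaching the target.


Gambler's ruin formula:
r = q/p = 0.4800/0.5200 = 0.9231
P(win) = (1 - r^i)/(1 - r^N)
= (1 - 0.9231^5)/(1 - 0.9231^6)
= 0.8648

0.8648


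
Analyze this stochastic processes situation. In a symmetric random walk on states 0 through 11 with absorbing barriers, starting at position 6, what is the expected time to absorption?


For symmetric RW on 0,...,N with absorbing barriers, E(i) = i*(N-i)
E(6) = 6 * 5 = 30

30


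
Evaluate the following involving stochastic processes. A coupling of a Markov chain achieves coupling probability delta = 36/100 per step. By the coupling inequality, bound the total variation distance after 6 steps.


TV distance bound <= (1-delta)^n
= (1 - 0.3600)^6
= 0.6400^6
= 0.0687

0.0687


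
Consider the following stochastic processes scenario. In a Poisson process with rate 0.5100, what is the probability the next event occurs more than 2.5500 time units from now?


P(X > t) = exp(-lambda * t)
= exp(-0.5100 * 2.5500)
= exp(-1.3005) = 0.2724

0.2724


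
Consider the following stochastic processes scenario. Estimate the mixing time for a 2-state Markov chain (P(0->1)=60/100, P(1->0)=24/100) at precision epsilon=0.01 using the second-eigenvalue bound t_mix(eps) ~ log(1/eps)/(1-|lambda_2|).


lambda_2 = |1 - p01 - p10| = |1 - 0.6000 - 0.2400| = 0.1600
t_mix ~ log(1/eps)/(1 - |lambda_2|)
= log(100)/(1 - 0.1600) = 4.6052/0.8400
= 5.4823

5.4823


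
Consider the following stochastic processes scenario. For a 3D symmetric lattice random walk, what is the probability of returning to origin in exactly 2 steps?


P(return in 2 steps) = P(reverse first step) = 1/(2d)
= 1/6
= 0.1667

0.1667


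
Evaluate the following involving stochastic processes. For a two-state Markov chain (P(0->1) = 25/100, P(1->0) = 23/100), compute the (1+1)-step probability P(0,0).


P^2 = P^1 * P^1
Computing via matrix multiplication of the transition matrix.
Entry (0,0) of P^2 = 0.6200

0.6200


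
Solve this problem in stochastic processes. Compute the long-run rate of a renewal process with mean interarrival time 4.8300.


Long-run renewal rate = 1/E(X)
= 1/4.8300
= 0.2070

0.2070


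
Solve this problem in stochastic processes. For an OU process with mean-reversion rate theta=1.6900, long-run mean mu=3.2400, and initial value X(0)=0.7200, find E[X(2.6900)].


E[X(t)] = mu + (X(0) - mu)*exp(-theta*t)
= 3.2400 + (0.7200 - 3.2400)*exp(-1.6900*2.6900)
= 3.2400 + -2.5200 * 0.0106
= 3.2133

3.2133


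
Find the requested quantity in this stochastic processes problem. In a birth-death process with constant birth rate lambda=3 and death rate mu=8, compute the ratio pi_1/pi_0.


For birth-death process, pi_n/pi_0 = (lambda/mu)^n
= (3/8)^1
= 0.3750

0.3750


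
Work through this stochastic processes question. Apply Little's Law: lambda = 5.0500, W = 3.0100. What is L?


Little's Law: L = lambda * W
= 5.0500 * 3.0100
= 15.2005

15.2005


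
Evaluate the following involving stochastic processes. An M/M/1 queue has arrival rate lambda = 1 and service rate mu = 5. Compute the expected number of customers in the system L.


rho = 1/5 = 0.2000
L = rho/(1-rho)
= 0.2000/0.8000
= 0.2500

0.2500


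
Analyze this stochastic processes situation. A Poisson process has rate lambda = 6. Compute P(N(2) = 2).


P(N(t)=k) = (lambda*t)^k * exp(-lambda*t) / k!
lambda*t = 12
= 12^2 * exp(-12) / 2!
= 144 * 6.1442e-06 / 2
= 4.4238e-04

4.4238e-04


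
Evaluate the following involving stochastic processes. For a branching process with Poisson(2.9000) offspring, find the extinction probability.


Since mu = 2.9000 > 1, extinction prob q < 1.
Solve s = exp(mu*(s-1)) iteratively.
q = 0.0668

0.0668


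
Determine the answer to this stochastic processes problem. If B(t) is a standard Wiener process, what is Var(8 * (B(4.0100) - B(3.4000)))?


Var(alpha*(B(t)-B(s))) = alpha^2 * (t-s)
= 8^2 * (4.0100 - 3.4000)
= 64 * 0.6100
= 39.0400

39.0400


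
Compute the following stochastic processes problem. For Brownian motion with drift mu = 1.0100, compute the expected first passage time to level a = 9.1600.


Expected first passage time = a/mu
= 9.1600/1.0100
= 9.0693

9.0693


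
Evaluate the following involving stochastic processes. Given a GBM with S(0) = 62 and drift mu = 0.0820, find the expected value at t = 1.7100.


E[S(t)] = S(0) * exp(mu * t)
= 62 * exp(0.0820 * 1.7100)
= 62 * 1.1505
= 71.3327

71.3327


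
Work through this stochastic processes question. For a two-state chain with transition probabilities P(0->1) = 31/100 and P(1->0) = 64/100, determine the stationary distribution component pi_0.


Stationary distribution: pi_0 = p10/(p01+p10), pi_1 = p01/(p01+p10)
p01 = 0.3100, p10 = 0.6400
pi_0 = 0.6737

0.6737


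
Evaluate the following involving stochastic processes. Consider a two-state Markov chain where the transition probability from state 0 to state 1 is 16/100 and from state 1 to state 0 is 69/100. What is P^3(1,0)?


Computing P^3 by matrix multiplication.
P = [[0.8400, 0.1600], [0.6900, 0.3100]]
After raising P to the power 3:
P^3(1,0) = 0.8090

0.8090


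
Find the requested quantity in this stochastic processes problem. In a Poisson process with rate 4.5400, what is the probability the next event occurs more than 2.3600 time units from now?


P(X > t) = exp(-lambda * t)
= exp(-4.5400 * 2.3600)
= exp(-10.7144) = 2.2223e-05

2.2223e-05


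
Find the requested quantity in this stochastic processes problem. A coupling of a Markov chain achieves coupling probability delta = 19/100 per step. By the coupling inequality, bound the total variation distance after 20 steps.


TV distance bound <= (1-delta)^n
= (1 - 0.1900)^20
= 0.8100^20
= 0.0148

0.0148


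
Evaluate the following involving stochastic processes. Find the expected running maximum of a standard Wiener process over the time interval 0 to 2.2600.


E(max B(s)) = sqrt(2t/pi)
= sqrt(2*2.2600/pi)
= sqrt(1.4388)
= 1.1995

1.1995


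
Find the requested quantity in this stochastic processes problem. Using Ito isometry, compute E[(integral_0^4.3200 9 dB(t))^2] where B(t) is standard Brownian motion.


By Ito isometry: E[(int f dB)^2] = int f^2 dt
= 9^2 * 4.3200
= 81 * 4.3200 = 349.9200

349.9200


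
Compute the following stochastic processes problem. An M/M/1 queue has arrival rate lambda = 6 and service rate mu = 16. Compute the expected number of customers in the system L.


rho = 6/16 = 0.3750
L = rho/(1-rho)
= 0.3750/0.6250
= 0.6000

0.6000


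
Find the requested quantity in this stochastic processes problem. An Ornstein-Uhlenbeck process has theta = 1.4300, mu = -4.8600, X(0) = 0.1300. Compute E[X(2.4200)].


E[X(t)] = mu + (X(0) - mu)*exp(-theta*t)
= -4.8600 + (0.1300 - -4.8600)*exp(-1.4300*2.4200)
= -4.8600 + 4.9900 * 0.0314
= -4.7033

-4.7033


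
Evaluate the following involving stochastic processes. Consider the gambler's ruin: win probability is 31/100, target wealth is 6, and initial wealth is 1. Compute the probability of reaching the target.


Gambler's ruin formula:
r = q/p = 0.6900/0.3100 = 2.2258
P(win) = (1 - r^i)/(1 - r^N)
= (1 - 2.2258^1)/(1 - 2.2258^6)
= 0.0102

0.0102


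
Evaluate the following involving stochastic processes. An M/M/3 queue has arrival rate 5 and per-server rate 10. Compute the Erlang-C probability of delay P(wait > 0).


a = lambda/mu = 0.5000
rho = a/c = 0.1667
Erlang-C formula applied:
C(c,a) = 0.0152

0.0152


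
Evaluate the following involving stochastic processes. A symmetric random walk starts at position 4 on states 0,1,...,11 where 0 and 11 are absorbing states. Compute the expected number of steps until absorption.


For symmetric RW on 0,...,N with absorbing barriers, E(i) = i*(N-i)
E(4) = 4 * 7 = 28

28


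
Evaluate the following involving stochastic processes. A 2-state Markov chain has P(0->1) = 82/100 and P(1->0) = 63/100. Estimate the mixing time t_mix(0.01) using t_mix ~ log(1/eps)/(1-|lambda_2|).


lambda_2 = |1 - p01 - p10| = |1 - 0.8200 - 0.6300| = 0.4500
t_mix ~ log(1/eps)/(1 - |lambda_2|)
= log(100)/(1 - 0.4500) = 4.6052/0.5500
= 8.3730

8.3730


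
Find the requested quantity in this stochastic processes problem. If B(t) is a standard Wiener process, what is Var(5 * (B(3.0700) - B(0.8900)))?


Var(alpha*(B(t)-B(s))) = alpha^2 * (t-s)
= 5^2 * (3.0700 - 0.8900)
= 25 * 2.1800
= 54.5000

54.5000


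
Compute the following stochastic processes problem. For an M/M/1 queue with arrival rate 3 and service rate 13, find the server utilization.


rho = lambda/mu
= 3/13
= 0.2308

0.2308


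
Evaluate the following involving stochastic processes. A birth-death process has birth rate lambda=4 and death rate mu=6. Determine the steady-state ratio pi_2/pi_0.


For birth-death process, pi_n/pi_0 = (lambda/mu)^n
= (4/6)^2
= 0.4444

0.4444


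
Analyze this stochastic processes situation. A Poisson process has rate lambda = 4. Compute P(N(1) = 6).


P(N(t)=k) = (lambda*t)^k * exp(-lambda*t) / k!
lambda*t = 4
= 4^6 * exp(-4) / 6!
= 4096 * 0.0183 / 720
= 0.1042

0.1042


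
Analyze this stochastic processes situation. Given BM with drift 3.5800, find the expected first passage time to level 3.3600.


Expected first passage time = a/mu
= 3.3600/3.5800
= 0.9385

0.9385


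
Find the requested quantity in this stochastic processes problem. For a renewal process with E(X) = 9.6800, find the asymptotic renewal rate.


Long-run renewal rate = 1/E(X)
= 1/9.6800
= 0.1033

0.1033


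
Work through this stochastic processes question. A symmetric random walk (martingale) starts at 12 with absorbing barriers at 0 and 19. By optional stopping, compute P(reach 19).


By optional stopping theorem: E(M at tau) = M(0) = 12
P(hit 19)*19 + P(hit 0)*0 = 12
P(hit 19) = (12 - 0)/(19 - 0) = 12/19 = 0.6316

0.6316


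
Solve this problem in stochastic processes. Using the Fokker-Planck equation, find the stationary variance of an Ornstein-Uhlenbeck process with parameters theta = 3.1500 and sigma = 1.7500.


Stationary variance = sigma^2 / (2*theta)
= 1.7500^2 / (2*3.1500)
= 3.0625 / 6.3000
= 0.4861

0.4861


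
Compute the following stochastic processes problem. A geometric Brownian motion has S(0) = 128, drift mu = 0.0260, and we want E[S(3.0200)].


E[S(t)] = S(0) * exp(mu * t)
= 128 * exp(0.0260 * 3.0200)
= 128 * 1.0817
= 138.4557

138.4557


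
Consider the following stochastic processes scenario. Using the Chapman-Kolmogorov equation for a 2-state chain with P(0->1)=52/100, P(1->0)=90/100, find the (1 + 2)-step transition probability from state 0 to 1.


P^3 = P^1 * P^2
Computing via matrix multiplication of the transition matrix.
Entry (0,1) of P^3 = 0.3933

0.3933


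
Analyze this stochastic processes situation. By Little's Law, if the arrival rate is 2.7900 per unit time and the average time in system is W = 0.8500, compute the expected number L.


Little's Law: L = lambda * W
= 2.7900 * 0.8500
= 2.3715

2.3715


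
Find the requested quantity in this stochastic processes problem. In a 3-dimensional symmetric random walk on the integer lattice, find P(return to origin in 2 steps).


P(return in 2 steps) = P(reverse first step) = 1/(2d)
= 1/6
= 0.1667

0.1667


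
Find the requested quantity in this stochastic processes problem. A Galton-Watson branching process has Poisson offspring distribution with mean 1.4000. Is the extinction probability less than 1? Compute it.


Since mu = 1.4000 > 1, extinction prob q < 1.
Solve s = exp(mu*(s-1)) iteratively.
q = 0.4890

0.4890


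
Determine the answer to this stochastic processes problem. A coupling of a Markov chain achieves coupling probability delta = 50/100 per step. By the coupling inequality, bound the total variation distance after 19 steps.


TV distance bound <= (1-delta)^n
= (1 - 0.5000)^19
= 0.5000^19
= 1.9073e-06

1.9073e-06


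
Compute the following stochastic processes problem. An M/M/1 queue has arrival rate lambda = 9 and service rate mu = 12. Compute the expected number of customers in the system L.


rho = 9/12 = 0.7500
L = rho/(1-rho)
= 0.7500/0.2500
= 3.0000

3.0000


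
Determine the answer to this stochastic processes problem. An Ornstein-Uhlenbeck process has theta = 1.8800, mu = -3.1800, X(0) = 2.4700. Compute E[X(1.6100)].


E[X(t)] = mu + (X(0) - mu)*exp(-theta*t)
= -3.1800 + (2.4700 - -3.1800)*exp(-1.8800*1.6100)
= -3.1800 + 5.6500 * 0.0485
= -2.9061

-2.9061


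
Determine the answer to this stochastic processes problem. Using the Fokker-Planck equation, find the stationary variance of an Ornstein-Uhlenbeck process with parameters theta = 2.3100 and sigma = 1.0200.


Stationary variance = sigma^2 / (2*theta)
= 1.0200^2 / (2*2.3100)
= 1.0404 / 4.6200
= 0.2252

0.2252


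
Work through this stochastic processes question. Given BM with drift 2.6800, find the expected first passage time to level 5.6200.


Expected first passage time = a/mu
= 5.6200/2.6800
= 2.0970

2.0970


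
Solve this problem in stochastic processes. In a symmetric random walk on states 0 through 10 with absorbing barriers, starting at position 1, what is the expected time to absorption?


For symmetric RW on 0,...,N with absorbing barriers, E(i) = i*(N-i)
E(1) = 1 * 9 = 9

9


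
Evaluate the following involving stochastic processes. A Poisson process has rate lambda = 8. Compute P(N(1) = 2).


P(N(t)=k) = (lambda*t)^k * exp(-lambda*t) / k!
lambda*t = 8
= 8^2 * exp(-8) / 2!
= 64 * 3.3546e-04 / 2
= 0.0107

0.0107


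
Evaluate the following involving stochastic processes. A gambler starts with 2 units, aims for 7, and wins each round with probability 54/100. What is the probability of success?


Gambler's ruin formula:
r = q/p = 0.4600/0.5400 = 0.8519
P(win) = (1 - r^i)/(1 - r^N)
= (1 - 0.8519^2)/(1 - 0.8519^7)
= 0.4067

0.4067


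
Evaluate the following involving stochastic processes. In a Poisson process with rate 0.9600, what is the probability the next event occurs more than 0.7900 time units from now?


P(X > t) = exp(-lambda * t)
= exp(-0.9600 * 0.7900)
= exp(-0.7584) = 0.4684

0.4684


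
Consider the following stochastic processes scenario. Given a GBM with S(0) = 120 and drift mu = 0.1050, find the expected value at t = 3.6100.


E[S(t)] = S(0) * exp(mu * t)
= 120 * exp(0.1050 * 3.6100)
= 120 * 1.4609
= 175.3075

175.3075


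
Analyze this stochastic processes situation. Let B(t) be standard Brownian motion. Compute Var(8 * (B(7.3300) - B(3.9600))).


Var(alpha*(B(t)-B(s))) = alpha^2 * (t-s)
= 8^2 * (7.3300 - 3.9600)
= 64 * 3.3700
= 215.6800

215.6800


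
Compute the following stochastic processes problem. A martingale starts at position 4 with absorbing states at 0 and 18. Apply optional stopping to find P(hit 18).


By optional stopping theorem: E(M at tau) = M(0) = 4
P(hit 18)*18 + P(hit 0)*0 = 4
P(hit 18) = (4 - 0)/(18 - 0) = 2/9 = 0.2222

0.2222


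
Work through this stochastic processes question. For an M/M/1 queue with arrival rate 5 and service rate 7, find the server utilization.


rho = lambda/mu
= 5/7
= 0.7143

0.7143


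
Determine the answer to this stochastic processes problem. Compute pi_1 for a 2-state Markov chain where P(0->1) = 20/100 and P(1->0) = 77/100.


Stationary distribution: pi_0 = p10/(p01+p10), pi_1 = p01/(p01+p10)
p01 = 0.2000, p10 = 0.7700
pi_1 = 0.2062

0.2062


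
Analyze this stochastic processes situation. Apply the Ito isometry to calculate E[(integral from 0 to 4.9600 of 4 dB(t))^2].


By Ito isometry: E[(int f dB)^2] = int f^2 dt
= 4^2 * 4.9600
= 16 * 4.9600 = 79.3600

79.3600


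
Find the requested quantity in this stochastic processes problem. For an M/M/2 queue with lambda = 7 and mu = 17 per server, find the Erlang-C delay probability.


a = lambda/mu = 0.4118
rho = a/c = 0.2059
Erlang-C formula applied:
C(c,a) = 0.0703

0.0703


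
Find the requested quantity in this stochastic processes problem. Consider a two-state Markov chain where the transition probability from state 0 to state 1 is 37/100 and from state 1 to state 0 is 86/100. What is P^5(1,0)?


Computing P^5 by matrix multiplication.
P = [[0.6300, 0.3700], [0.8600, 0.1400]]
After raising P to the power 5:
P^5(1,0) = 0.6996

0.6996


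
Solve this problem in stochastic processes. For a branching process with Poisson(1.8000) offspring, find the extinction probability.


Since mu = 1.8000 > 1, extinction prob q < 1.
Solve s = exp(mu*(s-1)) iteratively.
q = 0.2676

0.2676


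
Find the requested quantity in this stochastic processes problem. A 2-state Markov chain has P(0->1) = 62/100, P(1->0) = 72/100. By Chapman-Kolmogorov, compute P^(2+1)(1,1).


P^3 = P^2 * P^1
Computing via matrix multiplication of the transition matrix.
Entry (1,1) of P^3 = 0.4416

0.4416


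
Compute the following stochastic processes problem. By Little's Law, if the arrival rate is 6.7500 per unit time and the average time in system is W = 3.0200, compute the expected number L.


Little's Law: L = lambda * W
= 6.7500 * 3.0200
= 20.3850

20.3850


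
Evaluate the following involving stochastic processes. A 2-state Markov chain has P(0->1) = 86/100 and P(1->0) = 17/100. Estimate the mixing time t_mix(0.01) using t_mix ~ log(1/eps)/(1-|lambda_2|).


lambda_2 = |1 - p01 - p10| = |1 - 0.8600 - 0.1700| = 0.0300
t_mix ~ log(1/eps)/(1 - |lambda_2|)
= log(100)/(1 - 0.0300) = 4.6052/0.9700
= 4.7476

4.7476


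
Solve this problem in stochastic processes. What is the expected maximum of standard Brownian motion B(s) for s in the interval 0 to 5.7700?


E(max B(s)) = sqrt(2t/pi)
= sqrt(2*5.7700/pi)
= sqrt(3.6733)
= 1.9166

1.9166


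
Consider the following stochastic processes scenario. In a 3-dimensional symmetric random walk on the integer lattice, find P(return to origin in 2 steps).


P(return in 2 steps) = P(reverse first step) = 1/(2d)
= 1/6
= 0.1667

0.1667


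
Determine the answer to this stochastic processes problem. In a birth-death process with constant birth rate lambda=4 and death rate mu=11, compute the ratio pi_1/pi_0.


For birth-death process, pi_n/pi_0 = (lambda/mu)^n
= (4/11)^1
= 0.3636

0.3636


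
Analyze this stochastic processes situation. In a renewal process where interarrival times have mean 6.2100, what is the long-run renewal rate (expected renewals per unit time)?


Long-run renewal rate = 1/E(X)
= 1/6.2100
= 0.1610

0.1610


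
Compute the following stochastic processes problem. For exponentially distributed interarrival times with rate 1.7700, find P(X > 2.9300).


P(X > t) = exp(-lambda * t)
= exp(-1.7700 * 2.9300)
= exp(-5.1861) = 0.0056

0.0056


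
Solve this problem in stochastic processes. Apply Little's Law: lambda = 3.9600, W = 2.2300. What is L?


Little's Law: L = lambda * W
= 3.9600 * 2.2300
= 8.8308

8.8308


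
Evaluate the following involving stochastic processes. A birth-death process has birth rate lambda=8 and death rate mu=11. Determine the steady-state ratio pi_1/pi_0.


For birth-death process, pi_n/pi_0 = (lambda/mu)^n
= (8/11)^1
= 0.7273

0.7273


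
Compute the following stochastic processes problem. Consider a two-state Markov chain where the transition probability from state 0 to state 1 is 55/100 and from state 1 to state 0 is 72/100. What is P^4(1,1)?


Computing P^4 by matrix multiplication.
P = [[0.4500, 0.5500], [0.7200, 0.2800]]
After raising P to the power 4:
P^4(1,1) = 0.4361

0.4361


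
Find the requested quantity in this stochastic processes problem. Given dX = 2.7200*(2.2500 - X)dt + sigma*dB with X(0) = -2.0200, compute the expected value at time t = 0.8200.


E[X(t)] = mu + (X(0) - mu)*exp(-theta*t)
= 2.2500 + (-2.0200 - 2.2500)*exp(-2.7200*0.8200)
= 2.2500 + -4.2700 * 0.1075
= 1.7910

1.7910


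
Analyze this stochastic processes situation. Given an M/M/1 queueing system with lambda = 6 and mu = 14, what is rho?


rho = lambda/mu
= 6/14
= 0.4286

0.4286


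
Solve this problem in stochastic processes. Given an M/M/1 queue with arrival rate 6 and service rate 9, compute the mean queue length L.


rho = 6/9 = 0.6667
L = rho/(1-rho)
= 0.6667/0.3333
= 2.0000

2.0000


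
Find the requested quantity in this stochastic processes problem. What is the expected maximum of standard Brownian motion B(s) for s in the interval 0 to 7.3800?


E(max B(s)) = sqrt(2t/pi)
= sqrt(2*7.3800/pi)
= sqrt(4.6983)
= 2.1675

2.1675


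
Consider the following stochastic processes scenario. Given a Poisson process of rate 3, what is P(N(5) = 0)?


P(N(t)=k) = (lambda*t)^k * exp(-lambda*t) / k!
lambda*t = 15
= 15^0 * exp(-15) / 0!
= 1 * 3.0590e-07 / 1
= 3.0590e-07

3.0590e-07


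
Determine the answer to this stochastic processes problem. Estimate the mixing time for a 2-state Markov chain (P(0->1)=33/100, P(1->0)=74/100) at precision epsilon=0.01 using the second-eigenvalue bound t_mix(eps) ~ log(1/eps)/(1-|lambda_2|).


lambda_2 = |1 - p01 - p10| = |1 - 0.3300 - 0.7400| = 0.0700
t_mix ~ log(1/eps)/(1 - |lambda_2|)
= log(100)/(1 - 0.0700) = 4.6052/0.9300
= 4.9518

4.9518


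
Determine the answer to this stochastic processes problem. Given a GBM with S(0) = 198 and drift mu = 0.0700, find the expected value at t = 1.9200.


E[S(t)] = S(0) * exp(mu * t)
= 198 * exp(0.0700 * 1.9200)
= 198 * 1.1439
= 226.4824

226.4824


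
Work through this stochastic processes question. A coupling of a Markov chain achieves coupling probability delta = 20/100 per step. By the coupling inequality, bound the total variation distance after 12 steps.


TV distance bound <= (1-delta)^n
= (1 - 0.2000)^12
= 0.8000^12
= 0.0687

0.0687


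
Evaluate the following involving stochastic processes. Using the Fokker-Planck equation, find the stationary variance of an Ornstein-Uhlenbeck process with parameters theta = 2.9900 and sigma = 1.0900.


Stationary variance = sigma^2 / (2*theta)
= 1.0900^2 / (2*2.9900)
= 1.1881 / 5.9800
= 0.1987

0.1987


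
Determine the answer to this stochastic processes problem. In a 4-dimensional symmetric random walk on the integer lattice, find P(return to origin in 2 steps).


P(return in 2 steps) = P(reverse first step) = 1/(2d)
= 1/8
= 0.1250

0.1250


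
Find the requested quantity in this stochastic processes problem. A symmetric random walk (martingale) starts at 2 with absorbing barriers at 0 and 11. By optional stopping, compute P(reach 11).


By optional stopping theorem: E(M at tau) = M(0) = 2
P(hit 11)*11 + P(hit 0)*0 = 2
P(hit 11) = (2 - 0)/(11 - 0) = 2/11 = 0.1818

0.1818


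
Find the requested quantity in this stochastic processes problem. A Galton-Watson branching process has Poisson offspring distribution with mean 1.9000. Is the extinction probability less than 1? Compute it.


Since mu = 1.9000 > 1, extinction prob q < 1.
Solve s = exp(mu*(s-1)) iteratively.
q = 0.2328

0.2328


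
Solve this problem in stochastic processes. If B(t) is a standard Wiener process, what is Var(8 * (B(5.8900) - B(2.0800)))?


Var(alpha*(B(t)-B(s))) = alpha^2 * (t-s)
= 8^2 * (5.8900 - 2.0800)
= 64 * 3.8100
= 243.8400

243.8400


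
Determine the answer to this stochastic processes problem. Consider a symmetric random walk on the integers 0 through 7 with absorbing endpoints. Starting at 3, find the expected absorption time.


For symmetric RW on 0,...,N with absorbing barriers, E(i) = i*(N-i)
E(3) = 3 * 4 = 12

12


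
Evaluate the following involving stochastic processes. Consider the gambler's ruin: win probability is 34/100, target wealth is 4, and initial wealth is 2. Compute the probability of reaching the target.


Gambler's ruin formula:
r = q/p = 0.6600/0.3400 = 1.9412
P(win) = (1 - r^i)/(1 - r^N)
= (1 - 1.9412^2)/(1 - 1.9412^4)
= 0.2097

0.2097


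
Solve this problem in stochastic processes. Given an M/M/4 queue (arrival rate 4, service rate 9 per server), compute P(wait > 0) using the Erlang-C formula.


a = lambda/mu = 0.4444
rho = a/c = 0.1111
Erlang-C formula applied:
C(c,a) = 0.0012

0.0012


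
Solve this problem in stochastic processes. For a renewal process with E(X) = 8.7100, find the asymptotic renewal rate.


Long-run renewal rate = 1/E(X)
= 1/8.7100
= 0.1148

0.1148


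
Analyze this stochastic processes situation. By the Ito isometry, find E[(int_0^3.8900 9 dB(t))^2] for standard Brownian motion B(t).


By Ito isometry: E[(int f dB)^2] = int f^2 dt
= 9^2 * 3.8900
= 81 * 3.8900 = 315.0900

315.0900


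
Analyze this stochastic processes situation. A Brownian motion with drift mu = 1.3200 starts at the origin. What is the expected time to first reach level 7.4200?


Expected first passage time = a/mu
= 7.4200/1.3200
= 5.6212

5.6212


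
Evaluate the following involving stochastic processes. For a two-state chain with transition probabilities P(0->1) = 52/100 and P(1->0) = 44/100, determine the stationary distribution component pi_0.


Stationary distribution: pi_0 = p10/(p01+p10), pi_1 = p01/(p01+p10)
p01 = 0.5200, p10 = 0.4400
pi_0 = 0.4583

0.4583


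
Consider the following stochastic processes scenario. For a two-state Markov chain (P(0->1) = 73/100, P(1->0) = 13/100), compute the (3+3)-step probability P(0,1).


P^6 = P^3 * P^3
Computing via matrix multiplication of the transition matrix.
Entry (0,1) of P^6 = 0.8488

0.8488


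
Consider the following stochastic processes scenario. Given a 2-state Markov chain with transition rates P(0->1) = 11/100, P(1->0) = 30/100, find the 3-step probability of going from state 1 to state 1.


Computing P^3 by matrix multiplication.
P = [[0.8900, 0.1100], [0.3000, 0.7000]]
After raising P to the power 3:
P^3(1,1) = 0.4186

0.4186


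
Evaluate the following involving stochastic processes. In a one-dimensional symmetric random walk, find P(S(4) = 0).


P(S(4) = 0) = C(4,2) / 4^2
= 6 / 16
= 0.3750

0.3750


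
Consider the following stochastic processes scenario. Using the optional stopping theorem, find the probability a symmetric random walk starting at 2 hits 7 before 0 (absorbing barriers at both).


By optional stopping theorem: E(M at tau) = M(0) = 2
P(hit 7)*7 + P(hit 0)*0 = 2
P(hit 7) = (2 - 0)/(7 - 0) = 2/7 = 0.2857

0.2857


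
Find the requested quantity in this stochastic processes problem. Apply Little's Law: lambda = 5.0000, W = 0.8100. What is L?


Little's Law: L = lambda * W
= 5.0000 * 0.8100
= 4.0500

4.0500


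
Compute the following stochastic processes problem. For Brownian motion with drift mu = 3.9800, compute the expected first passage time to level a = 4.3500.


Expected first passage time = a/mu
= 4.3500/3.9800
= 1.0930

1.0930


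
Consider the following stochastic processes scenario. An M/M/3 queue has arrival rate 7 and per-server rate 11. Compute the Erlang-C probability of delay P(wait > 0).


a = lambda/mu = 0.6364
rho = a/c = 0.2121
Erlang-C formula applied:
C(c,a) = 0.0288

0.0288


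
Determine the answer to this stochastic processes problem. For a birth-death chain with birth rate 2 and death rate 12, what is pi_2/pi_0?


For birth-death process, pi_n/pi_0 = (lambda/mu)^n
= (2/12)^2
= 0.0278

0.0278


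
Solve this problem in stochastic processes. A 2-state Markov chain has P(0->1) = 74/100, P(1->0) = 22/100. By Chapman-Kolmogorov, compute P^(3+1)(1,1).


P^4 = P^3 * P^1
Computing via matrix multiplication of the transition matrix.
Entry (1,1) of P^4 = 0.7708

0.7708


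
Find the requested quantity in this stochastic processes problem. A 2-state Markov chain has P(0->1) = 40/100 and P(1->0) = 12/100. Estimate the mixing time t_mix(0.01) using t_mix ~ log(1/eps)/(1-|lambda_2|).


lambda_2 = |1 - p01 - p10| = |1 - 0.4000 - 0.1200| = 0.4800
t_mix ~ log(1/eps)/(1 - |lambda_2|)
= log(100)/(1 - 0.4800) = 4.6052/0.5200
= 8.8561

8.8561


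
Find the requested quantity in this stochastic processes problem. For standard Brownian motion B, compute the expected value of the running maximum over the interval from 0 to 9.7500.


E(max B(s)) = sqrt(2t/pi)
= sqrt(2*9.7500/pi)
= sqrt(6.2070)
= 2.4914

2.4914


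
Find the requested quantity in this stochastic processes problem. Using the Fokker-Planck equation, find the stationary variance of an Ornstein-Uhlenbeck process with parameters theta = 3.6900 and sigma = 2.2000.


Stationary variance = sigma^2 / (2*theta)
= 2.2000^2 / (2*3.6900)
= 4.8400 / 7.3800
= 0.6558

0.6558


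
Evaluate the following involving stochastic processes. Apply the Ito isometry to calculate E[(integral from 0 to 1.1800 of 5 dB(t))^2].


By Ito isometry: E[(int f dB)^2] = int f^2 dt
= 5^2 * 1.1800
= 25 * 1.1800 = 29.5000

29.5000


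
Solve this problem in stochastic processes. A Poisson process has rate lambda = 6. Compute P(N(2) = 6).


P(N(t)=k) = (lambda*t)^k * exp(-lambda*t) / k!
lambda*t = 12
= 12^6 * exp(-12) / 6!
= 2985984 * 6.1442e-06 / 720
= 0.0255

0.0255


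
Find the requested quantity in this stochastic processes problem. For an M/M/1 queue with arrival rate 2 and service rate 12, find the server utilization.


rho = lambda/mu
= 2/12
= 0.1667

0.1667


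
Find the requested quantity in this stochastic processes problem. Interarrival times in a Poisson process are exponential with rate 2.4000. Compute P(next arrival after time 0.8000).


P(X > t) = exp(-lambda * t)
= exp(-2.4000 * 0.8000)
= exp(-1.9200) = 0.1466

0.1466


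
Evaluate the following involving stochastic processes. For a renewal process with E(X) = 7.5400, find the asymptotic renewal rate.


Long-run renewal rate = 1/E(X)
= 1/7.5400
= 0.1326

0.1326


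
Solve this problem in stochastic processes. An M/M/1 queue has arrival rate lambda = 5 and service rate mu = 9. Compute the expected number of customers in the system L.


rho = 5/9 = 0.5556
L = rho/(1-rho)
= 0.5556/0.4444
= 1.2500

1.2500


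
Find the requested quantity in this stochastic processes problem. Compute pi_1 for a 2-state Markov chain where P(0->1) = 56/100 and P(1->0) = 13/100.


Stationary distribution: pi_0 = p10/(p01+p10), pi_1 = p01/(p01+p10)
p01 = 0.5600, p10 = 0.1300
pi_1 = 0.8116

0.8116


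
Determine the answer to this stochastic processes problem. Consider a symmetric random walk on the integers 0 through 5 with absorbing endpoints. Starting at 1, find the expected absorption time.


For symmetric RW on 0,...,N with absorbing barriers, E(i) = i*(N-i)
E(1) = 1 * 4 = 4

4


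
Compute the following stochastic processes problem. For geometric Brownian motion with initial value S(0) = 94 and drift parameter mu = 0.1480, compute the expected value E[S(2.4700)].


E[S(t)] = S(0) * exp(mu * t)
= 94 * exp(0.1480 * 2.4700)
= 94 * 1.4413
= 135.4842

135.4842


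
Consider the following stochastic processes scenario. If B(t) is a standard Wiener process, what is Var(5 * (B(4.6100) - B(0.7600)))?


Var(alpha*(B(t)-B(s))) = alpha^2 * (t-s)
= 5^2 * (4.6100 - 0.7600)
= 25 * 3.8500
= 96.2500

96.2500


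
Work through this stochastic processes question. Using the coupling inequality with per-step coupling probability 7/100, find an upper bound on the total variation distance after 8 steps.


TV distance bound <= (1-delta)^n
= (1 - 0.0700)^8
= 0.9300^8
= 0.5596

0.5596


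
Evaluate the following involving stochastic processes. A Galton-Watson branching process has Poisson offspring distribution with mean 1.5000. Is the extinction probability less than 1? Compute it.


Since mu = 1.5000 > 1, extinction prob q < 1.
Solve s = exp(mu*(s-1)) iteratively.
q = 0.4172

0.4172


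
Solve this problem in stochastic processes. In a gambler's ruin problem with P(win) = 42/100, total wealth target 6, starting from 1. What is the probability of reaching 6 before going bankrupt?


Gambler's ruin formula:
r = q/p = 0.5800/0.4200 = 1.3810
P(win) = (1 - r^i)/(1 - r^N)
= (1 - 1.3810^1)/(1 - 1.3810^6)
= 0.0642

0.0642


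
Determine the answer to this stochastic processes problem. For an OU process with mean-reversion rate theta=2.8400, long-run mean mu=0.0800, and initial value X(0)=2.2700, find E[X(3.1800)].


E[X(t)] = mu + (X(0) - mu)*exp(-theta*t)
= 0.0800 + (2.2700 - 0.0800)*exp(-2.8400*3.1800)
= 0.0800 + 2.1900 * 1.1962e-04
= 0.0803

0.0803


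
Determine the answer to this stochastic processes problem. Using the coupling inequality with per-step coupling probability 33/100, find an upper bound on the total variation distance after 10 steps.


TV distance bound <= (1-delta)^n
= (1 - 0.3300)^10
= 0.6700^10
= 0.0182

0.0182


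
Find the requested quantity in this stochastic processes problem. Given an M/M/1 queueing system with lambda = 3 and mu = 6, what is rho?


rho = lambda/mu
= 3/6
= 0.5000

0.5000


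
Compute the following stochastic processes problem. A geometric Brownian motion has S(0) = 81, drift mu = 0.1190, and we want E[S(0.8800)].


E[S(t)] = S(0) * exp(mu * t)
= 81 * exp(0.1190 * 0.8800)
= 81 * 1.1104
= 89.9424

89.9424


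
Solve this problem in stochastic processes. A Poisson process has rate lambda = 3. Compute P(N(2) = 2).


P(N(t)=k) = (lambda*t)^k * exp(-lambda*t) / k!
lambda*t = 6
= 6^2 * exp(-6) / 2!
= 36 * 0.0025 / 2
= 0.0446

0.0446


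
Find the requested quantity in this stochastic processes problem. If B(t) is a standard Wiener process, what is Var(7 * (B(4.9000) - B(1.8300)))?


Var(alpha*(B(t)-B(s))) = alpha^2 * (t-s)
= 7^2 * (4.9000 - 1.8300)
= 49 * 3.0700
= 150.4300

150.4300


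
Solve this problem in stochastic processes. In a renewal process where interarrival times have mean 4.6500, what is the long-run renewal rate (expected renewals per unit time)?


Long-run renewal rate = 1/E(X)
= 1/4.6500
= 0.2151

0.2151
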